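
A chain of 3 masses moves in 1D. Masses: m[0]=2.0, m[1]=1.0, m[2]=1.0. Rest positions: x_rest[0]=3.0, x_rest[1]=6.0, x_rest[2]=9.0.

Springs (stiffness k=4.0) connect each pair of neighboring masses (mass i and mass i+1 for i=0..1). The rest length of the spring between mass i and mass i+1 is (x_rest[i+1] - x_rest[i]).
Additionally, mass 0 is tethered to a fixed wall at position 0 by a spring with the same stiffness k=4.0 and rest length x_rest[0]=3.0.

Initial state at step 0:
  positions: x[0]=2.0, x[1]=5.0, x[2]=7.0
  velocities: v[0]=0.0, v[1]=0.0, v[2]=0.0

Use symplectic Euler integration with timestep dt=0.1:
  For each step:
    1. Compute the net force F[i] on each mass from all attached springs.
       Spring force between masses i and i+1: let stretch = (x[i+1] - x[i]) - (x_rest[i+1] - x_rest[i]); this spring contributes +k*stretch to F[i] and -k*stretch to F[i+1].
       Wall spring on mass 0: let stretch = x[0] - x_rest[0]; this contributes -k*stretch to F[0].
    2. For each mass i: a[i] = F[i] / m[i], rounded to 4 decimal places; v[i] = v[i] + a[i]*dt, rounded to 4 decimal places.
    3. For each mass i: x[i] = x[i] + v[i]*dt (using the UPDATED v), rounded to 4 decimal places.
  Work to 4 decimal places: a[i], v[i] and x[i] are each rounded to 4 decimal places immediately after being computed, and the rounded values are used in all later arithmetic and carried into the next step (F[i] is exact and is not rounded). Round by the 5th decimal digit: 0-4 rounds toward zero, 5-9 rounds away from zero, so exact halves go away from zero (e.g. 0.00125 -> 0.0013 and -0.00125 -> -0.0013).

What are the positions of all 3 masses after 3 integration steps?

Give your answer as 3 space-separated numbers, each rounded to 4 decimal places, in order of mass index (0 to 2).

Answer: 2.1122 4.7874 7.2244

Derivation:
Step 0: x=[2.0000 5.0000 7.0000] v=[0.0000 0.0000 0.0000]
Step 1: x=[2.0200 4.9600 7.0400] v=[0.2000 -0.4000 0.4000]
Step 2: x=[2.0584 4.8856 7.1168] v=[0.3840 -0.7440 0.7680]
Step 3: x=[2.1122 4.7874 7.2244] v=[0.5378 -0.9824 1.0755]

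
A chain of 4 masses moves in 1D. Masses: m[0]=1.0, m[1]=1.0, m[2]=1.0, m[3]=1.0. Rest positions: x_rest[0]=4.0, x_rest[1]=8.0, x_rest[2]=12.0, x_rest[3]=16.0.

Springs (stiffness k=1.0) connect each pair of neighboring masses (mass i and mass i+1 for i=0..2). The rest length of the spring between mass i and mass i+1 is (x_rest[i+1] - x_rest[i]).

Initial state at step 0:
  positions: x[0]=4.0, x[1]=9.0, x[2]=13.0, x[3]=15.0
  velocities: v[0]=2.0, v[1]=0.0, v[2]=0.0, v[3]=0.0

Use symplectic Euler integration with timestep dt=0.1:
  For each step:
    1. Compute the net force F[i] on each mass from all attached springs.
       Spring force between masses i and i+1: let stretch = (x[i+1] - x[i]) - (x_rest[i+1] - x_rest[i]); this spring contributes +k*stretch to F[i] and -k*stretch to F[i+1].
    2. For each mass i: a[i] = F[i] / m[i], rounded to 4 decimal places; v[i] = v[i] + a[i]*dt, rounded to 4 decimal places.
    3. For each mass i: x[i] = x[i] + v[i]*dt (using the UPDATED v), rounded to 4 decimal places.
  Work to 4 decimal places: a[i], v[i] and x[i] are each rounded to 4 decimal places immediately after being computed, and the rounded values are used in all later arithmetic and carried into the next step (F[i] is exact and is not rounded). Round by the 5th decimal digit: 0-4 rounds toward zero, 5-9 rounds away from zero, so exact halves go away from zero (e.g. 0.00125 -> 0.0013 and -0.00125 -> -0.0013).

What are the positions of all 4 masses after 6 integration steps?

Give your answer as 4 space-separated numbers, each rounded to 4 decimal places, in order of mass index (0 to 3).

Answer: 5.3284 8.8637 12.6150 15.3928

Derivation:
Step 0: x=[4.0000 9.0000 13.0000 15.0000] v=[2.0000 0.0000 0.0000 0.0000]
Step 1: x=[4.2100 8.9900 12.9800 15.0200] v=[2.1000 -0.1000 -0.2000 0.2000]
Step 2: x=[4.4278 8.9721 12.9405 15.0596] v=[2.1780 -0.1790 -0.3950 0.3960]
Step 3: x=[4.6510 8.9484 12.8825 15.1180] v=[2.2324 -0.2366 -0.5799 0.5841]
Step 4: x=[4.8772 8.9211 12.8075 15.1941] v=[2.2621 -0.2729 -0.7498 0.7606]
Step 5: x=[5.1039 8.8922 12.7175 15.2863] v=[2.2665 -0.2887 -0.8998 0.9219]
Step 6: x=[5.3284 8.8637 12.6150 15.3928] v=[2.2453 -0.2850 -1.0255 1.0650]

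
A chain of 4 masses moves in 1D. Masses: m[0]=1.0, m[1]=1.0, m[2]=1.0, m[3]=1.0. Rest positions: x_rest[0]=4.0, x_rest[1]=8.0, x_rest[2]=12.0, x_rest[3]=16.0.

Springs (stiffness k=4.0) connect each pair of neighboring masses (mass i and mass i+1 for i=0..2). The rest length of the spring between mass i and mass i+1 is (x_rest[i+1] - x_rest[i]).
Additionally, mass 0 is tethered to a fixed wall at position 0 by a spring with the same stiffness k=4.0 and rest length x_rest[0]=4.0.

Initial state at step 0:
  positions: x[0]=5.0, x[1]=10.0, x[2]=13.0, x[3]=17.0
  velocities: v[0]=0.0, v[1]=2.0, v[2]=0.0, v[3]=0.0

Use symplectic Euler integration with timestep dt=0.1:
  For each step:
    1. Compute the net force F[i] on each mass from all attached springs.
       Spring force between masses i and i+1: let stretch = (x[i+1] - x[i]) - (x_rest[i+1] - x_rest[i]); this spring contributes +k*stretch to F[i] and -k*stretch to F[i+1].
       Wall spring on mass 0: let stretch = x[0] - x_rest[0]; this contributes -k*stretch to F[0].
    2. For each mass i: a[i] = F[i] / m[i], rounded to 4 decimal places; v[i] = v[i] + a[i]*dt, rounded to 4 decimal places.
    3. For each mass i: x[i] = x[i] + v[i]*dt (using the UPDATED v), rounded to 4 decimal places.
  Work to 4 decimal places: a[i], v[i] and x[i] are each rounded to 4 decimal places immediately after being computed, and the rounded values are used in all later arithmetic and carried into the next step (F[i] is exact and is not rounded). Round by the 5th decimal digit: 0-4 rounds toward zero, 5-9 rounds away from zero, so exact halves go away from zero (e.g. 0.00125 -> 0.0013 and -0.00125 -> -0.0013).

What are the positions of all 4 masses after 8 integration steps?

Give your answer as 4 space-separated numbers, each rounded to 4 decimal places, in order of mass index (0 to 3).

Step 0: x=[5.0000 10.0000 13.0000 17.0000] v=[0.0000 2.0000 0.0000 0.0000]
Step 1: x=[5.0000 10.1200 13.0400 17.0000] v=[0.0000 1.2000 0.4000 0.0000]
Step 2: x=[5.0048 10.1520 13.1216 17.0016] v=[0.0480 0.3200 0.8160 0.0160]
Step 3: x=[5.0153 10.0969 13.2396 17.0080] v=[0.1050 -0.5510 1.1802 0.0640]
Step 4: x=[5.0285 9.9642 13.3827 17.0237] v=[0.1315 -1.3266 1.4305 0.1566]
Step 5: x=[5.0379 9.7709 13.5347 17.0537] v=[0.0944 -1.9335 1.5195 0.3002]
Step 6: x=[5.0351 9.5388 13.6769 17.1030] v=[-0.0276 -2.3212 1.4216 0.4926]
Step 7: x=[5.0111 9.2921 13.7906 17.1752] v=[-0.2402 -2.4674 1.1368 0.7222]
Step 8: x=[4.9579 9.0541 13.8597 17.2720] v=[-0.5322 -2.3804 0.6912 0.9684]

Answer: 4.9579 9.0541 13.8597 17.2720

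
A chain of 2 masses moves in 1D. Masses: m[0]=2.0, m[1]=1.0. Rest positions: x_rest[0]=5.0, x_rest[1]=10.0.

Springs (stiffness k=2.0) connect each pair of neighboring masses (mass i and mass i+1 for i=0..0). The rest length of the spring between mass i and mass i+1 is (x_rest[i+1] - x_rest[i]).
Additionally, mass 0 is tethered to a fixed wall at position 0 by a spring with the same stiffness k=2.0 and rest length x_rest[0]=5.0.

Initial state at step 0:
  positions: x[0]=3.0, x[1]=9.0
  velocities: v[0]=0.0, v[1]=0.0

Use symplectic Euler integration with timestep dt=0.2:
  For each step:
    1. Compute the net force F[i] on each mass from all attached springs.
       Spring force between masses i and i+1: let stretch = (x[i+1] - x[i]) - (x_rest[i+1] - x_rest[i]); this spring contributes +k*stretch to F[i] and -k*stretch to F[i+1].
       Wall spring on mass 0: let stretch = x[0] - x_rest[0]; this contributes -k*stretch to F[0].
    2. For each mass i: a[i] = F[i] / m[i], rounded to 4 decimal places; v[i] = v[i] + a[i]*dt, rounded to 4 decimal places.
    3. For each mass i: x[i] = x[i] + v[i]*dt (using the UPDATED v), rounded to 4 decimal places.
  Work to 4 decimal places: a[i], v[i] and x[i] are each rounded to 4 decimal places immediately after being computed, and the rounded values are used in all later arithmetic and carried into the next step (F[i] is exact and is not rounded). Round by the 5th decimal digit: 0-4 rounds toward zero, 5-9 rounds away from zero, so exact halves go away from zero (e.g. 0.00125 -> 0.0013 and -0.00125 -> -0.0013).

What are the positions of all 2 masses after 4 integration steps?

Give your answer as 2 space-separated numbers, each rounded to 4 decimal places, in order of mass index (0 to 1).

Answer: 4.0195 8.4242

Derivation:
Step 0: x=[3.0000 9.0000] v=[0.0000 0.0000]
Step 1: x=[3.1200 8.9200] v=[0.6000 -0.4000]
Step 2: x=[3.3472 8.7760] v=[1.1360 -0.7200]
Step 3: x=[3.6577 8.5977] v=[1.5523 -0.8915]
Step 4: x=[4.0195 8.4242] v=[1.8088 -0.8675]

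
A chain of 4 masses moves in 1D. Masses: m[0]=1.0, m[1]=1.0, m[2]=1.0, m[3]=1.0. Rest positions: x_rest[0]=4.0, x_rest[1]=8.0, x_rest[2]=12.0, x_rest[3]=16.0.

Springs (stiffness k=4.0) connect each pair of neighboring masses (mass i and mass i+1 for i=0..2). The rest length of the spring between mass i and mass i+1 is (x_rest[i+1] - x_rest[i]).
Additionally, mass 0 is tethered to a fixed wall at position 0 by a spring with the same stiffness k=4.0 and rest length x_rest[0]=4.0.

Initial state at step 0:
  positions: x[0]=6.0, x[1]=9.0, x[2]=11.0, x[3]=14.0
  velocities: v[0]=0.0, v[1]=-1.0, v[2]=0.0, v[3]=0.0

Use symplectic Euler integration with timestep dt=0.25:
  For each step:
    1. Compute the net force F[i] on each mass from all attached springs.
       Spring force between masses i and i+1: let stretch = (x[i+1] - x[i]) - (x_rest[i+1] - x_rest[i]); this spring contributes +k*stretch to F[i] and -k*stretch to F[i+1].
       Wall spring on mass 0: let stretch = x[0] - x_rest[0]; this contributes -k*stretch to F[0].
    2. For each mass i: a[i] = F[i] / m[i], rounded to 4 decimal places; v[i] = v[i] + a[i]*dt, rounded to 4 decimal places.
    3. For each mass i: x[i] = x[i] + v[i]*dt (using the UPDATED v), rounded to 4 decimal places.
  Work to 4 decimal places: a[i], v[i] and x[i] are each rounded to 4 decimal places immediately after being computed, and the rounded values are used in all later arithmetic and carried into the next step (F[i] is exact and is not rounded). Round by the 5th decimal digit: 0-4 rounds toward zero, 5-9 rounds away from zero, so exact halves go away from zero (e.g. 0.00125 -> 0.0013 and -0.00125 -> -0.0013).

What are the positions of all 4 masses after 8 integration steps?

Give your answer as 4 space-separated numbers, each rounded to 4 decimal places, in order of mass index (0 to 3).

Step 0: x=[6.0000 9.0000 11.0000 14.0000] v=[0.0000 -1.0000 0.0000 0.0000]
Step 1: x=[5.2500 8.5000 11.2500 14.2500] v=[-3.0000 -2.0000 1.0000 1.0000]
Step 2: x=[4.0000 7.8750 11.5625 14.7500] v=[-5.0000 -2.5000 1.2500 2.0000]
Step 3: x=[2.7188 7.2031 11.7500 15.4531] v=[-5.1250 -2.6875 0.7500 2.8125]
Step 4: x=[1.8789 6.5469 11.7266 16.2305] v=[-3.3595 -2.6249 -0.0938 3.1094]
Step 5: x=[1.7363 6.0186 11.5342 16.8819] v=[-0.5704 -2.1132 -0.7696 2.6055]
Step 6: x=[2.2302 5.7986 11.2998 17.1964] v=[1.9756 -0.8799 -0.9375 1.2578]
Step 7: x=[3.0587 6.0618 11.1643 17.0367] v=[3.3138 1.0529 -0.5421 -0.6388]
Step 8: x=[3.8733 6.8499 11.2213 16.4089] v=[3.2582 3.1523 0.2278 -2.5112]

Answer: 3.8733 6.8499 11.2213 16.4089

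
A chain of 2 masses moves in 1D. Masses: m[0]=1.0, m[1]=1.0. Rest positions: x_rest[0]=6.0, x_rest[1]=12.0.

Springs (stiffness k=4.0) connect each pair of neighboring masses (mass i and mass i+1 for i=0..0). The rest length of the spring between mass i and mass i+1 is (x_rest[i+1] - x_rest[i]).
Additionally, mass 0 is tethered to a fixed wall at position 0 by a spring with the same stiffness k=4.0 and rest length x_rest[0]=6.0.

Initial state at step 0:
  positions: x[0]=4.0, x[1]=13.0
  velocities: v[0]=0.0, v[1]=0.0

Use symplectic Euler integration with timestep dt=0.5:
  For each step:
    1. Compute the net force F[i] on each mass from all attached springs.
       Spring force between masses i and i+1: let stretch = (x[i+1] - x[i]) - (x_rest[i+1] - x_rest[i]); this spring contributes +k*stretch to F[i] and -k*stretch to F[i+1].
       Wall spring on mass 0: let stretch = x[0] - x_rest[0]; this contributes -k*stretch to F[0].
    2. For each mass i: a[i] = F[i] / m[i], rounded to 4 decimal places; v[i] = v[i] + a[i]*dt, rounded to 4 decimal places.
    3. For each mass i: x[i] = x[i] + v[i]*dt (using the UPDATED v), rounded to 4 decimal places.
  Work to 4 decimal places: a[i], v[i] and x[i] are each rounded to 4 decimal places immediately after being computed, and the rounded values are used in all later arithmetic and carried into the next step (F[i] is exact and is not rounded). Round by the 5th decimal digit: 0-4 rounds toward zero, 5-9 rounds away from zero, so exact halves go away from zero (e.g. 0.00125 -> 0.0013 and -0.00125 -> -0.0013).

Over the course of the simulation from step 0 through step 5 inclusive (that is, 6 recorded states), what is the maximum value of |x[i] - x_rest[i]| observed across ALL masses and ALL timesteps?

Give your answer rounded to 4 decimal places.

Answer: 3.0000

Derivation:
Step 0: x=[4.0000 13.0000] v=[0.0000 0.0000]
Step 1: x=[9.0000 10.0000] v=[10.0000 -6.0000]
Step 2: x=[6.0000 12.0000] v=[-6.0000 4.0000]
Step 3: x=[3.0000 14.0000] v=[-6.0000 4.0000]
Step 4: x=[8.0000 11.0000] v=[10.0000 -6.0000]
Step 5: x=[8.0000 11.0000] v=[0.0000 0.0000]
Max displacement = 3.0000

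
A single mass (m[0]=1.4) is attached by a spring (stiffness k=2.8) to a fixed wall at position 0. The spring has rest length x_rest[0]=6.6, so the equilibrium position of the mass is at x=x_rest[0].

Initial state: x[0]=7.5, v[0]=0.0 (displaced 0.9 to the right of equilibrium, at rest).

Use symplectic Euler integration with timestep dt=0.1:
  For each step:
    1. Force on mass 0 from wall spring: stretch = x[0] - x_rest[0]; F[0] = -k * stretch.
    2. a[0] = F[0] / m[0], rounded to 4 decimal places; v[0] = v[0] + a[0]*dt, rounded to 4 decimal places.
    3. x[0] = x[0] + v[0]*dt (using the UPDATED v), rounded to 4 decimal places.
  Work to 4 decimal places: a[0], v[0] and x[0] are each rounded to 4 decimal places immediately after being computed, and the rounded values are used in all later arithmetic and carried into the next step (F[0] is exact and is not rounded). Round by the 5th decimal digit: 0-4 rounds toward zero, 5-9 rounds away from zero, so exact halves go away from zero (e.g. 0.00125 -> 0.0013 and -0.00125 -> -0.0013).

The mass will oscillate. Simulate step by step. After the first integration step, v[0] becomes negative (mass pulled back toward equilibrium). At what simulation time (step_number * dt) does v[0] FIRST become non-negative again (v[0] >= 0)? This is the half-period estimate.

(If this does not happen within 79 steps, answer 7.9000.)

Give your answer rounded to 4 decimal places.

Step 0: x=[7.5000] v=[0.0000]
Step 1: x=[7.4820] v=[-0.1800]
Step 2: x=[7.4464] v=[-0.3564]
Step 3: x=[7.3938] v=[-0.5257]
Step 4: x=[7.3254] v=[-0.6845]
Step 5: x=[7.2424] v=[-0.8296]
Step 6: x=[7.1466] v=[-0.9581]
Step 7: x=[7.0399] v=[-1.0674]
Step 8: x=[6.9244] v=[-1.1554]
Step 9: x=[6.8024] v=[-1.2203]
Step 10: x=[6.6763] v=[-1.2608]
Step 11: x=[6.5487] v=[-1.2761]
Step 12: x=[6.4221] v=[-1.2658]
Step 13: x=[6.2991] v=[-1.2302]
Step 14: x=[6.1821] v=[-1.1700]
Step 15: x=[6.0735] v=[-1.0864]
Step 16: x=[5.9754] v=[-0.9811]
Step 17: x=[5.8898] v=[-0.8562]
Step 18: x=[5.8184] v=[-0.7142]
Step 19: x=[5.7626] v=[-0.5579]
Step 20: x=[5.7236] v=[-0.3904]
Step 21: x=[5.7021] v=[-0.2151]
Step 22: x=[5.6986] v=[-0.0355]
Step 23: x=[5.7131] v=[0.1448]
First v>=0 after going negative at step 23, time=2.3000

Answer: 2.3000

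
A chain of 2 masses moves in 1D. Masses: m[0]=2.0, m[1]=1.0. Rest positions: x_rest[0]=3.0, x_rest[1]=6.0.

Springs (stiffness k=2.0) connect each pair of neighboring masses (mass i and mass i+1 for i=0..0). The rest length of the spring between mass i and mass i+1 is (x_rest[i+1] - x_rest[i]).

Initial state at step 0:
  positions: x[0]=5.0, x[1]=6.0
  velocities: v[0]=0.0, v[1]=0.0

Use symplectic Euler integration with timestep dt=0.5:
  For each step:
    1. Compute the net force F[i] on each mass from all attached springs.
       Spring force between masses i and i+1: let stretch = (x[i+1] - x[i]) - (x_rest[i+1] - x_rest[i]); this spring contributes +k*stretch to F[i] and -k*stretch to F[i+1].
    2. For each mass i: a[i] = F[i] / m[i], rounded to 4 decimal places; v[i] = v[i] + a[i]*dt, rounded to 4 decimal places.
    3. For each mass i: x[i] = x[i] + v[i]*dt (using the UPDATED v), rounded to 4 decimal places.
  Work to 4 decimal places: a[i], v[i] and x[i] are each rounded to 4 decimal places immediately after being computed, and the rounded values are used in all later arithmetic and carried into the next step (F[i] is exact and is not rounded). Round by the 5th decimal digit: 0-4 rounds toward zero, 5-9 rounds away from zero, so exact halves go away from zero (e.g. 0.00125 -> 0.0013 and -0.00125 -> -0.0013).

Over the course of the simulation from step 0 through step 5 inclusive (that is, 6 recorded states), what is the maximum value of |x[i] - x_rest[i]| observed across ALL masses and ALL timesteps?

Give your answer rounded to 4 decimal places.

Answer: 2.8125

Derivation:
Step 0: x=[5.0000 6.0000] v=[0.0000 0.0000]
Step 1: x=[4.5000 7.0000] v=[-1.0000 2.0000]
Step 2: x=[3.8750 8.2500] v=[-1.2500 2.5000]
Step 3: x=[3.5938 8.8125] v=[-0.5625 1.1250]
Step 4: x=[3.8673 8.2657] v=[0.5469 -1.0937]
Step 5: x=[4.4904 7.0197] v=[1.2461 -2.4921]
Max displacement = 2.8125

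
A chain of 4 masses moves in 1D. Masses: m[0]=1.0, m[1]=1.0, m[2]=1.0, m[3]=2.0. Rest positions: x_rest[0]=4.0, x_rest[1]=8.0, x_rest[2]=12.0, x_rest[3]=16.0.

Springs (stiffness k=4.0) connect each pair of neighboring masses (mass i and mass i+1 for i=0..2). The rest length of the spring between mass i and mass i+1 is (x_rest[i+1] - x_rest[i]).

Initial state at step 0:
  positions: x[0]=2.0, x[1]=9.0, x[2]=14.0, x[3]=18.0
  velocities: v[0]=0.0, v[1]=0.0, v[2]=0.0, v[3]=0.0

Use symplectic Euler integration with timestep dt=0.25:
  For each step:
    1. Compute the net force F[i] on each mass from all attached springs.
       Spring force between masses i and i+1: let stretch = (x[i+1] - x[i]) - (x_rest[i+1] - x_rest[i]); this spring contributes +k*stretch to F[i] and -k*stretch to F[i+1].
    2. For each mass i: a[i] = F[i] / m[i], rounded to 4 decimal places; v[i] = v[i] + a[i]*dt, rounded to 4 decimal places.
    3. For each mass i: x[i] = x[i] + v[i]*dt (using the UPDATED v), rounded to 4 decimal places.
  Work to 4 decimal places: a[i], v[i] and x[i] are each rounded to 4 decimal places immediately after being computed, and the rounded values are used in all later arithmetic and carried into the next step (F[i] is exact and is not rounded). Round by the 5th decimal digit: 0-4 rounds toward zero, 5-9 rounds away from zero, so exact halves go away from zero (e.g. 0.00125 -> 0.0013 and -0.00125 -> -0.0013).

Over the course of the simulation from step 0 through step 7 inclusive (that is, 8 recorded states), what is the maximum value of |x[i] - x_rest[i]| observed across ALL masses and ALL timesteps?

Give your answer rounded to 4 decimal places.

Answer: 2.4043

Derivation:
Step 0: x=[2.0000 9.0000 14.0000 18.0000] v=[0.0000 0.0000 0.0000 0.0000]
Step 1: x=[2.7500 8.5000 13.7500 18.0000] v=[3.0000 -2.0000 -1.0000 0.0000]
Step 2: x=[3.9375 7.8750 13.2500 17.9688] v=[4.7500 -2.5000 -2.0000 -0.1250]
Step 3: x=[5.1094 7.6094 12.5860 17.8477] v=[4.6875 -1.0625 -2.6562 -0.4844]
Step 4: x=[5.9063 7.9629 11.9932 17.5689] v=[3.1875 1.4141 -2.3711 -1.1153]
Step 5: x=[6.2173 8.8099 11.7868 17.0931] v=[1.2441 3.3878 -0.8257 -1.9032]
Step 6: x=[6.1765 9.7529 12.1627 16.4540] v=[-0.1633 3.7721 1.5037 -2.5564]
Step 7: x=[6.0298 10.4043 13.0090 15.7785] v=[-0.5869 2.6055 3.3852 -2.7021]
Max displacement = 2.4043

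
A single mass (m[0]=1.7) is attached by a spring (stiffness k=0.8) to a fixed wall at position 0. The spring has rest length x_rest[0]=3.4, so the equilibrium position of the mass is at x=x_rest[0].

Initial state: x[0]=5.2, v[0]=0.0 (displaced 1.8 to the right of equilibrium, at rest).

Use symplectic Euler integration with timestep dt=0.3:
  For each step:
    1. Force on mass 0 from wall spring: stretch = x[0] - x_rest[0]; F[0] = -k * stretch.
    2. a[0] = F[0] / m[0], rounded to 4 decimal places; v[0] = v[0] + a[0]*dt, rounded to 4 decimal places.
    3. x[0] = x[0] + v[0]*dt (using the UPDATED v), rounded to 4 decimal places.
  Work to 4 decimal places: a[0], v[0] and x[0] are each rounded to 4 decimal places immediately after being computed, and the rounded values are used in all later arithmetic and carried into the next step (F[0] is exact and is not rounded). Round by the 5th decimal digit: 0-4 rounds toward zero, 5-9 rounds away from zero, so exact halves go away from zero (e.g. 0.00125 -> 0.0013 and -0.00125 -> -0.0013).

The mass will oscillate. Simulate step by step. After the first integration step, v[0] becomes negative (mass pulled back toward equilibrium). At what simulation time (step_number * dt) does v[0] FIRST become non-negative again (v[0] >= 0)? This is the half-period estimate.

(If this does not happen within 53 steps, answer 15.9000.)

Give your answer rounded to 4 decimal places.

Answer: 4.8000

Derivation:
Step 0: x=[5.2000] v=[0.0000]
Step 1: x=[5.1238] v=[-0.2541]
Step 2: x=[4.9746] v=[-0.4975]
Step 3: x=[4.7587] v=[-0.7198]
Step 4: x=[4.4852] v=[-0.9116]
Step 5: x=[4.1658] v=[-1.0648]
Step 6: x=[3.8139] v=[-1.1729]
Step 7: x=[3.4445] v=[-1.2313]
Step 8: x=[3.0732] v=[-1.2376]
Step 9: x=[2.7158] v=[-1.1915]
Step 10: x=[2.3873] v=[-1.0949]
Step 11: x=[2.1017] v=[-0.9519]
Step 12: x=[1.8711] v=[-0.7686]
Step 13: x=[1.7053] v=[-0.5528]
Step 14: x=[1.6112] v=[-0.3136]
Step 15: x=[1.5929] v=[-0.0611]
Step 16: x=[1.6511] v=[0.1940]
First v>=0 after going negative at step 16, time=4.8000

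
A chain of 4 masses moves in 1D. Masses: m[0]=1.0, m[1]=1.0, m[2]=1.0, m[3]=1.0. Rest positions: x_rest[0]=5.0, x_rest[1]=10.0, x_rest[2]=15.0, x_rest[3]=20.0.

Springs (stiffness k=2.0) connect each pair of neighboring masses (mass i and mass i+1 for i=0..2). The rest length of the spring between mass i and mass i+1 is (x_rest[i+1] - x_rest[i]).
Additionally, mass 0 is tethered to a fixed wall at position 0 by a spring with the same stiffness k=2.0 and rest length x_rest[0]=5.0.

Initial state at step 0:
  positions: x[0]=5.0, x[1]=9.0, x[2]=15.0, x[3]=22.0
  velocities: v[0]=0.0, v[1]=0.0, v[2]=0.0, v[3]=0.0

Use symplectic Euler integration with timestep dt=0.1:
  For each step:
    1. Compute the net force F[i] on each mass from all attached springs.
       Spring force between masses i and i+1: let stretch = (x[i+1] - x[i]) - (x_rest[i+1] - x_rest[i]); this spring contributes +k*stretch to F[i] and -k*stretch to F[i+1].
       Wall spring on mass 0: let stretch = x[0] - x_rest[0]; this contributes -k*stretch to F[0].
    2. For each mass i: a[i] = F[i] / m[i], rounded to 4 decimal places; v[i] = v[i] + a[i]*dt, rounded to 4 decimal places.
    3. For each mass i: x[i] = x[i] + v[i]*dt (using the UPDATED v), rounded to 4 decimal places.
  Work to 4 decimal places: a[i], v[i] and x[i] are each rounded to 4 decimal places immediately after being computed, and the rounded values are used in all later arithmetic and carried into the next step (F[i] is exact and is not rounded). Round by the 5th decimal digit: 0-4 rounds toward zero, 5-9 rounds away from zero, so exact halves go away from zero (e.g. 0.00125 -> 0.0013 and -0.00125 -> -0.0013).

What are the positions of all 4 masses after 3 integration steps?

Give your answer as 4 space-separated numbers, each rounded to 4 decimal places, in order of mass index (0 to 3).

Answer: 4.8879 9.2321 15.1160 21.7660

Derivation:
Step 0: x=[5.0000 9.0000 15.0000 22.0000] v=[0.0000 0.0000 0.0000 0.0000]
Step 1: x=[4.9800 9.0400 15.0200 21.9600] v=[-0.2000 0.4000 0.2000 -0.4000]
Step 2: x=[4.9416 9.1184 15.0592 21.8812] v=[-0.3840 0.7840 0.3920 -0.7880]
Step 3: x=[4.8879 9.2321 15.1160 21.7660] v=[-0.5370 1.1368 0.5682 -1.1524]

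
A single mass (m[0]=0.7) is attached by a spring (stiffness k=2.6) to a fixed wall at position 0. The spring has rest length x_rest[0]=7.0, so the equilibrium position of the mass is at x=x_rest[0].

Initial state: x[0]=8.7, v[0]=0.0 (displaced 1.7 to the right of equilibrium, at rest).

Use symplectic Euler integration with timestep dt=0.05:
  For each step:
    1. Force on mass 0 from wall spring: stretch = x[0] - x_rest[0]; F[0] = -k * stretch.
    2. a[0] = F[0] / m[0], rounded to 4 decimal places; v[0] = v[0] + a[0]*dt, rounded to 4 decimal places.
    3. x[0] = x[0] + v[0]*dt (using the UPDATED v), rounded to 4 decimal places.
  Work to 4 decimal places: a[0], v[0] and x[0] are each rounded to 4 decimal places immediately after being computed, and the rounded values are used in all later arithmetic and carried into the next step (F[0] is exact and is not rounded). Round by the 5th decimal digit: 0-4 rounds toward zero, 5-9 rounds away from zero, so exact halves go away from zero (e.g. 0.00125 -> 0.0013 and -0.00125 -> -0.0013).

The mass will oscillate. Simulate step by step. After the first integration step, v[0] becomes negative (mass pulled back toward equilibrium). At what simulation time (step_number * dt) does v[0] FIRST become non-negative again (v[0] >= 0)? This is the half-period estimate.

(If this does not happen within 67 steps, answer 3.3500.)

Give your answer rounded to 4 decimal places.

Answer: 1.6500

Derivation:
Step 0: x=[8.7000] v=[0.0000]
Step 1: x=[8.6842] v=[-0.3157]
Step 2: x=[8.6528] v=[-0.6285]
Step 3: x=[8.6060] v=[-0.9355]
Step 4: x=[8.5443] v=[-1.2338]
Step 5: x=[8.4683] v=[-1.5206]
Step 6: x=[8.3786] v=[-1.7933]
Step 7: x=[8.2761] v=[-2.0493]
Step 8: x=[8.1618] v=[-2.2863]
Step 9: x=[8.0367] v=[-2.5021]
Step 10: x=[7.9020] v=[-2.6946]
Step 11: x=[7.7589] v=[-2.8621]
Step 12: x=[7.6088] v=[-3.0030]
Step 13: x=[7.4530] v=[-3.1161]
Step 14: x=[7.2930] v=[-3.2002]
Step 15: x=[7.1303] v=[-3.2546]
Step 16: x=[6.9664] v=[-3.2788]
Step 17: x=[6.8028] v=[-3.2726]
Step 18: x=[6.6410] v=[-3.2360]
Step 19: x=[6.4825] v=[-3.1693]
Step 20: x=[6.3288] v=[-3.0732]
Step 21: x=[6.1814] v=[-2.9486]
Step 22: x=[6.0416] v=[-2.7966]
Step 23: x=[5.9107] v=[-2.6186]
Step 24: x=[5.7899] v=[-2.4163]
Step 25: x=[5.6803] v=[-2.1916]
Step 26: x=[5.5830] v=[-1.9465]
Step 27: x=[5.4988] v=[-1.6833]
Step 28: x=[5.4286] v=[-1.4045]
Step 29: x=[5.3730] v=[-1.1127]
Step 30: x=[5.3325] v=[-0.8105]
Step 31: x=[5.3075] v=[-0.5008]
Step 32: x=[5.2982] v=[-0.1865]
Step 33: x=[5.3047] v=[0.1296]
First v>=0 after going negative at step 33, time=1.6500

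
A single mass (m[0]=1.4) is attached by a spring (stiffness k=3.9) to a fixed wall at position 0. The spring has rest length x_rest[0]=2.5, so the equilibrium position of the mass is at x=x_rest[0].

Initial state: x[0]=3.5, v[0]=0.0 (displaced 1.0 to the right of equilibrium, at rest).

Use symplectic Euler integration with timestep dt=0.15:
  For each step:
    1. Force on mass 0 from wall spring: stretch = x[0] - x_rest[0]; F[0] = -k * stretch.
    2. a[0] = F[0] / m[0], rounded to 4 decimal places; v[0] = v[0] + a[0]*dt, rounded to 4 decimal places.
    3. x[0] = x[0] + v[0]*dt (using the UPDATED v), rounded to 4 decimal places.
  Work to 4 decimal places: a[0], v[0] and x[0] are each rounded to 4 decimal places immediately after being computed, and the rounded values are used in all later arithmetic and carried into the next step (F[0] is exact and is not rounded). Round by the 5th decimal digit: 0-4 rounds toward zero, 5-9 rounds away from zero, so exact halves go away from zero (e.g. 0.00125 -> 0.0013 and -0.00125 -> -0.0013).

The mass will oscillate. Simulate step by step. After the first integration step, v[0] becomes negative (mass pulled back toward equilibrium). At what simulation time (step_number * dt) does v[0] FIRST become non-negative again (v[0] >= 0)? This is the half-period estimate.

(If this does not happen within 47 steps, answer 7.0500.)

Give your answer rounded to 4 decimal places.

Answer: 1.9500

Derivation:
Step 0: x=[3.5000] v=[0.0000]
Step 1: x=[3.4373] v=[-0.4179]
Step 2: x=[3.3159] v=[-0.8096]
Step 3: x=[3.1433] v=[-1.1505]
Step 4: x=[2.9304] v=[-1.4193]
Step 5: x=[2.6905] v=[-1.5992]
Step 6: x=[2.4387] v=[-1.6788]
Step 7: x=[2.1907] v=[-1.6532]
Step 8: x=[1.9621] v=[-1.5240]
Step 9: x=[1.7672] v=[-1.2992]
Step 10: x=[1.6183] v=[-0.9930]
Step 11: x=[1.5246] v=[-0.6246]
Step 12: x=[1.4921] v=[-0.2170]
Step 13: x=[1.5227] v=[0.2042]
First v>=0 after going negative at step 13, time=1.9500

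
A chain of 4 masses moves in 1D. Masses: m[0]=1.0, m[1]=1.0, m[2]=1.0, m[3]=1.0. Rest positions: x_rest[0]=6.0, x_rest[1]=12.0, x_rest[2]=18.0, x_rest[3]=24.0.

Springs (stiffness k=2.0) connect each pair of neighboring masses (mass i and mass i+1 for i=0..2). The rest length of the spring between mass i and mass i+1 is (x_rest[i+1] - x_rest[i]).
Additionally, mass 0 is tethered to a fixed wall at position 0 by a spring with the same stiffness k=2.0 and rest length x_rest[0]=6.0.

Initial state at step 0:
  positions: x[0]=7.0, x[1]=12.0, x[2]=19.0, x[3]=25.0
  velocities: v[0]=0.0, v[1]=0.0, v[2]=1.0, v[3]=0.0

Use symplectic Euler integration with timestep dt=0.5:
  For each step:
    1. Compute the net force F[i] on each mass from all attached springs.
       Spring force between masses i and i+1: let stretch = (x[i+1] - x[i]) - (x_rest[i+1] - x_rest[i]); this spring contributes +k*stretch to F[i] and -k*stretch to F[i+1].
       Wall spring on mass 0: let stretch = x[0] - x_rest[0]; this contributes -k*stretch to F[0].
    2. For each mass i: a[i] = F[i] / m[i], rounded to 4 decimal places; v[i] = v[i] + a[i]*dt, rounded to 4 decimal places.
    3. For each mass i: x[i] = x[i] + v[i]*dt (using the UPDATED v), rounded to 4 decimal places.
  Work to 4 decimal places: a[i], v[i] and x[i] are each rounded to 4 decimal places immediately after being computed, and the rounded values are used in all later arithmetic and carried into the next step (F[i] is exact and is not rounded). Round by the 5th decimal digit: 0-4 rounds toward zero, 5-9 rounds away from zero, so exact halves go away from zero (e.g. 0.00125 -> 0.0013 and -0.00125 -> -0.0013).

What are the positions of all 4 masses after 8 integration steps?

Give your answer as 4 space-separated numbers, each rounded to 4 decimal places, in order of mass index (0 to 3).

Step 0: x=[7.0000 12.0000 19.0000 25.0000] v=[0.0000 0.0000 1.0000 0.0000]
Step 1: x=[6.0000 13.0000 19.0000 25.0000] v=[-2.0000 2.0000 0.0000 0.0000]
Step 2: x=[5.5000 13.5000 19.0000 25.0000] v=[-1.0000 1.0000 0.0000 0.0000]
Step 3: x=[6.2500 12.7500 19.2500 25.0000] v=[1.5000 -1.5000 0.5000 0.0000]
Step 4: x=[7.1250 12.0000 19.1250 25.1250] v=[1.7500 -1.5000 -0.2500 0.2500]
Step 5: x=[6.8750 12.3750 18.4375 25.2500] v=[-0.5000 0.7500 -1.3750 0.2500]
Step 6: x=[5.9375 13.0313 18.1250 24.9688] v=[-1.8750 1.3125 -0.6250 -0.5625]
Step 7: x=[5.5782 12.6875 18.6876 24.2657] v=[-0.7187 -0.6876 1.1251 -1.4063]
Step 8: x=[5.9844 11.7891 19.0392 23.7735] v=[0.8124 -1.7968 0.7031 -0.9844]

Answer: 5.9844 11.7891 19.0392 23.7735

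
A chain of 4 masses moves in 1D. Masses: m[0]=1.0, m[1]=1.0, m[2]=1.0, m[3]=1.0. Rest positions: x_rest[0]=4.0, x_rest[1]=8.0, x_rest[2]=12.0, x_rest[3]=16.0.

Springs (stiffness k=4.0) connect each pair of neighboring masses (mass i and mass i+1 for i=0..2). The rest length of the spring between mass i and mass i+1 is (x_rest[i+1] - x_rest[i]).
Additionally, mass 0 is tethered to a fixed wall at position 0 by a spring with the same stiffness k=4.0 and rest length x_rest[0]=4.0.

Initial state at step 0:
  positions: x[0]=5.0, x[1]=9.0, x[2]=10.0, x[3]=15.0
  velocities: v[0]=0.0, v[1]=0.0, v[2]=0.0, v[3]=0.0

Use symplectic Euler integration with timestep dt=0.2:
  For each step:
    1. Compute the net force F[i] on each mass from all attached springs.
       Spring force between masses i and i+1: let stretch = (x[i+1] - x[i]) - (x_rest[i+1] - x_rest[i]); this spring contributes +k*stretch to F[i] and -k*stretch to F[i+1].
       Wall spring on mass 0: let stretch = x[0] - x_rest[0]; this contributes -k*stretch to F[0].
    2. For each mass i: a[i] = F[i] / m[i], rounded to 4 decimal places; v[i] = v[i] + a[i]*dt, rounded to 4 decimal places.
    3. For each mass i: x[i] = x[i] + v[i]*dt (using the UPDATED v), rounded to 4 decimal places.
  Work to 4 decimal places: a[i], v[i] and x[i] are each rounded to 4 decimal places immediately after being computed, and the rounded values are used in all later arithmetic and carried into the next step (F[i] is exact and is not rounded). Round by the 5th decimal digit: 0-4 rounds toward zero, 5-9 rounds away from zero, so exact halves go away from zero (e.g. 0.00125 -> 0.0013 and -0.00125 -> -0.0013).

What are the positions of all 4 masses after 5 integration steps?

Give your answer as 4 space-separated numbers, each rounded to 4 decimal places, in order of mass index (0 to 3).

Step 0: x=[5.0000 9.0000 10.0000 15.0000] v=[0.0000 0.0000 0.0000 0.0000]
Step 1: x=[4.8400 8.5200 10.6400 14.8400] v=[-0.8000 -2.4000 3.2000 -0.8000]
Step 2: x=[4.4944 7.7904 11.6128 14.6480] v=[-1.7280 -3.6480 4.8640 -0.9600]
Step 3: x=[3.9571 7.1450 12.4596 14.6104] v=[-2.6867 -3.2269 4.2342 -0.1882]
Step 4: x=[3.2967 6.8399 12.8002 14.8686] v=[-3.3021 -1.5255 1.7032 1.2912]
Step 5: x=[2.6757 6.9215 12.5181 15.4359] v=[-3.1049 0.4082 -1.4103 2.8365]

Answer: 2.6757 6.9215 12.5181 15.4359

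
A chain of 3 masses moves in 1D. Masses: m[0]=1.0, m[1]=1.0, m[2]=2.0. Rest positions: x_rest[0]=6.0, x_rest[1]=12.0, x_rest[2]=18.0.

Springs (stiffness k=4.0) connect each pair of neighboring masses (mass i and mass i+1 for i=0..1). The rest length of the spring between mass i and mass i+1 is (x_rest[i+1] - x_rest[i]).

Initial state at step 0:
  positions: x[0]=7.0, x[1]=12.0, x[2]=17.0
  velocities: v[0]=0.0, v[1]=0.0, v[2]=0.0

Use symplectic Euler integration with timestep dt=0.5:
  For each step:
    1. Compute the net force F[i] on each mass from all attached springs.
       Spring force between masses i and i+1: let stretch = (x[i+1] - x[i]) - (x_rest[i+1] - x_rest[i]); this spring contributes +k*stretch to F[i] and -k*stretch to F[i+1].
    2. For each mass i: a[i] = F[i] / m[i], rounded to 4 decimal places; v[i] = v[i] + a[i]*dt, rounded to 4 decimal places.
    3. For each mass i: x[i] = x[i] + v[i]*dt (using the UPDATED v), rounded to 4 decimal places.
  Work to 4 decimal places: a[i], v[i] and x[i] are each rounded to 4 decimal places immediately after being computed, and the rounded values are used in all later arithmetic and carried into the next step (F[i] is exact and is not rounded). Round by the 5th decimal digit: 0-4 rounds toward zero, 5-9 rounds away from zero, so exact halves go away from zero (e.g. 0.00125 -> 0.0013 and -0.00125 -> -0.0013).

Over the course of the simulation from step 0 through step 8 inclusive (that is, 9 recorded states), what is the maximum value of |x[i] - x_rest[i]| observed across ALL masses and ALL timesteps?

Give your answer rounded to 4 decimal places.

Answer: 1.5000

Derivation:
Step 0: x=[7.0000 12.0000 17.0000] v=[0.0000 0.0000 0.0000]
Step 1: x=[6.0000 12.0000 17.5000] v=[-2.0000 0.0000 1.0000]
Step 2: x=[5.0000 11.5000 18.2500] v=[-2.0000 -1.0000 1.5000]
Step 3: x=[4.5000 11.2500 18.6250] v=[-1.0000 -0.5000 0.7500]
Step 4: x=[4.7500 11.6250 18.3125] v=[0.5000 0.7500 -0.6250]
Step 5: x=[5.8750 11.8125 17.6563] v=[2.2500 0.3750 -1.3125]
Step 6: x=[6.9375 11.9063 17.0782] v=[2.1250 0.1876 -1.1563]
Step 7: x=[6.9688 12.2032 16.9141] v=[0.0626 0.5938 -0.3282]
Step 8: x=[6.2345 11.9766 17.3946] v=[-1.4686 -0.4532 0.9609]
Max displacement = 1.5000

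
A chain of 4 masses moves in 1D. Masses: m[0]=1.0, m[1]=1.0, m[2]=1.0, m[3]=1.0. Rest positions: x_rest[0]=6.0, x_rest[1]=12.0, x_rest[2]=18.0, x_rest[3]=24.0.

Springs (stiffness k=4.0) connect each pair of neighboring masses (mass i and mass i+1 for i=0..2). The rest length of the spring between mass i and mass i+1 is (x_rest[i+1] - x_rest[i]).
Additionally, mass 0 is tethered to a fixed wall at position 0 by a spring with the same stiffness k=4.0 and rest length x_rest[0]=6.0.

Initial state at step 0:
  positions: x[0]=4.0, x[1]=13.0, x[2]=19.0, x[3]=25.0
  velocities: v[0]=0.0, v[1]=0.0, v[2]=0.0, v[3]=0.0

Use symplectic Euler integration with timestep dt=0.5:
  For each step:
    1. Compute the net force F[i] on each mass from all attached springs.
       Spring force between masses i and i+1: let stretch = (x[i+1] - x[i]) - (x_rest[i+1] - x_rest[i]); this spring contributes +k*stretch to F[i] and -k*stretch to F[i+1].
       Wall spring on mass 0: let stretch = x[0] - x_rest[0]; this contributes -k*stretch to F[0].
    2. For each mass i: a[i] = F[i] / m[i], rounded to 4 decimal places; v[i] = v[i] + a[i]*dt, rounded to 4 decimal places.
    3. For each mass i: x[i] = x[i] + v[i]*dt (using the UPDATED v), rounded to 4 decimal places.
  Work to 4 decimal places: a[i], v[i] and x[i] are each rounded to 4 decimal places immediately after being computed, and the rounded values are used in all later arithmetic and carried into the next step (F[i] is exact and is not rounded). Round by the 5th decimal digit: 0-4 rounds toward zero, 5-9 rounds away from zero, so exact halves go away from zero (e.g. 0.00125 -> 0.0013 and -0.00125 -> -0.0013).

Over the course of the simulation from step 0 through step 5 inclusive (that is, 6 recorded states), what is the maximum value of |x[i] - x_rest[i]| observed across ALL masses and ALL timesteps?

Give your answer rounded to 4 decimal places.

Answer: 3.0000

Derivation:
Step 0: x=[4.0000 13.0000 19.0000 25.0000] v=[0.0000 0.0000 0.0000 0.0000]
Step 1: x=[9.0000 10.0000 19.0000 25.0000] v=[10.0000 -6.0000 0.0000 0.0000]
Step 2: x=[6.0000 15.0000 16.0000 25.0000] v=[-6.0000 10.0000 -6.0000 0.0000]
Step 3: x=[6.0000 12.0000 21.0000 22.0000] v=[0.0000 -6.0000 10.0000 -6.0000]
Step 4: x=[6.0000 12.0000 18.0000 24.0000] v=[0.0000 0.0000 -6.0000 4.0000]
Step 5: x=[6.0000 12.0000 15.0000 26.0000] v=[0.0000 0.0000 -6.0000 4.0000]
Max displacement = 3.0000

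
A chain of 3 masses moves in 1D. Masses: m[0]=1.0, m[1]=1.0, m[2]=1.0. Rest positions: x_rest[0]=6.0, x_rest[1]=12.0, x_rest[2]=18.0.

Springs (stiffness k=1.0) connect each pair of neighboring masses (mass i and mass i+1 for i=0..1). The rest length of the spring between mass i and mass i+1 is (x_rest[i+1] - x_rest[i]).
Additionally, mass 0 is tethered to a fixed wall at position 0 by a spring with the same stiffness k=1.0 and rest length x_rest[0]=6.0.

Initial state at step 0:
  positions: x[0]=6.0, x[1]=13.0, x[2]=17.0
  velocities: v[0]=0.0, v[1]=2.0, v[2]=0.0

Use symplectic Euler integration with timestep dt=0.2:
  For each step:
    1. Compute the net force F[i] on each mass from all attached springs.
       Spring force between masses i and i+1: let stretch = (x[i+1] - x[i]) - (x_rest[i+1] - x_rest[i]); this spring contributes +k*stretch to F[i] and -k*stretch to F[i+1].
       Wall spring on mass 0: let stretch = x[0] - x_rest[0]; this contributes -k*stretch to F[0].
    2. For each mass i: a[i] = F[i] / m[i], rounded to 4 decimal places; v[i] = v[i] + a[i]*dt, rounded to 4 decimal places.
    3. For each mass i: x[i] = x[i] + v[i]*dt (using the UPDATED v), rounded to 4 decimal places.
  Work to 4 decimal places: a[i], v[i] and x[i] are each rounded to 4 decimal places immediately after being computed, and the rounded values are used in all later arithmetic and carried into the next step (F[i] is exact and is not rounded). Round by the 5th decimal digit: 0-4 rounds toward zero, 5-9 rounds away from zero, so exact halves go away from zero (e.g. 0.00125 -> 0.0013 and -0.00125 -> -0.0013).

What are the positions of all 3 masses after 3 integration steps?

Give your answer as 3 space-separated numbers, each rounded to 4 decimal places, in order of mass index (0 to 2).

Step 0: x=[6.0000 13.0000 17.0000] v=[0.0000 2.0000 0.0000]
Step 1: x=[6.0400 13.2800 17.0800] v=[0.2000 1.4000 0.4000]
Step 2: x=[6.1280 13.4224 17.2480] v=[0.4400 0.7120 0.8400]
Step 3: x=[6.2627 13.4260 17.5030] v=[0.6733 0.0182 1.2749]

Answer: 6.2627 13.4260 17.5030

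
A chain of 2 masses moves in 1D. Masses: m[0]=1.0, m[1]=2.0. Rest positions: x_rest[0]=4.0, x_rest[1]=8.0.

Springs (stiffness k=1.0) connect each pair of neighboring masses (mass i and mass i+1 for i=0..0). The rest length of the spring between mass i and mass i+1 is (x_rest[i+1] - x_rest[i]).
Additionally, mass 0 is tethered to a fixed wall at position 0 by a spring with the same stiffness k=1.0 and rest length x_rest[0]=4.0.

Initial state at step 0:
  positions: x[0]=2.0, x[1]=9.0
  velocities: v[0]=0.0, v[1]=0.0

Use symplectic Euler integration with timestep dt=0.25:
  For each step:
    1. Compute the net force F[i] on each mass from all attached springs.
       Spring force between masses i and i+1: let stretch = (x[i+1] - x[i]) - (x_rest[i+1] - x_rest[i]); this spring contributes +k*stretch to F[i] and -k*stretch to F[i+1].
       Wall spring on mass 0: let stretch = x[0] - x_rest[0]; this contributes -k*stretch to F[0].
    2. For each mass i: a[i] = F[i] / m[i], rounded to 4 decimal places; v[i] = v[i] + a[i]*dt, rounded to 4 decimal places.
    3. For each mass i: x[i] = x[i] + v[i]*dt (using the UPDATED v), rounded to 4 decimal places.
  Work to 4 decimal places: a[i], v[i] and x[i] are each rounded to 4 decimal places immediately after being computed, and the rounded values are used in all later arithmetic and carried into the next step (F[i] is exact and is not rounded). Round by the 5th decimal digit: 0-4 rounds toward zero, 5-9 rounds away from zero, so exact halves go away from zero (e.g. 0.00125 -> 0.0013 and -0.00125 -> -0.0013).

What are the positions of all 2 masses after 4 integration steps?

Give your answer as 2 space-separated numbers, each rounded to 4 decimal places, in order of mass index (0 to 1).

Step 0: x=[2.0000 9.0000] v=[0.0000 0.0000]
Step 1: x=[2.3125 8.9063] v=[1.2500 -0.3750]
Step 2: x=[2.8926 8.7315] v=[2.3203 -0.6992]
Step 3: x=[3.6568 8.4992] v=[3.0569 -0.9291]
Step 4: x=[4.4951 8.2406] v=[3.3533 -1.0344]

Answer: 4.4951 8.2406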